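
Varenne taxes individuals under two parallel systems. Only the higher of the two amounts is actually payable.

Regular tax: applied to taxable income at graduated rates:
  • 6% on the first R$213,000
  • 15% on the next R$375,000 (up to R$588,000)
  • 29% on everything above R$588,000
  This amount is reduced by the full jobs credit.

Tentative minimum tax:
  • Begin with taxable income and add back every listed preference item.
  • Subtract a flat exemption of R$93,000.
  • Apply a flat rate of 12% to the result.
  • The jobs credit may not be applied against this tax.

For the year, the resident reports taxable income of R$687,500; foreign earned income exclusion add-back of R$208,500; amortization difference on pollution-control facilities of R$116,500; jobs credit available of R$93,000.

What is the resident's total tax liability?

Regular tax:
  R$213,000 × 6% = R$12,780
  R$375,000 × 15% = R$56,250
  R$99,500 × 29% = R$28,855
  → R$97,885
  Less jobs credit R$93,000 → R$4,885

Tentative minimum tax:
  Adjusted income: R$687,500 + R$208,500 + R$116,500 = R$1,012,500
  Less exemption R$93,000 → base R$919,500
  R$919,500 × 12% = R$110,340

R$110,340 > R$4,885, so the tentative minimum tax is the binding amount.

R$110,340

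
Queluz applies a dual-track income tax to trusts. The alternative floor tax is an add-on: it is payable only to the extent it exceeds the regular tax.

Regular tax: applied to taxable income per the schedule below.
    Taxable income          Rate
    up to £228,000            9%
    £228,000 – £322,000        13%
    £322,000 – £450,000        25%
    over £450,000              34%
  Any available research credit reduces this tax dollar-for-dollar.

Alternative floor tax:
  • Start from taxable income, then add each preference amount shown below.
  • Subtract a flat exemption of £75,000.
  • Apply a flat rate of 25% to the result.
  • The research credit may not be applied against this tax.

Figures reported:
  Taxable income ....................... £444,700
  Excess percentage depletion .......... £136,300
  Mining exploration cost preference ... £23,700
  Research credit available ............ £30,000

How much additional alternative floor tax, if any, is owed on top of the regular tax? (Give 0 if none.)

£99,010

Alternative floor tax:
  Adjusted income: £444,700 + £136,300 + £23,700 = £604,700
  Less exemption £75,000 → base £529,700
  £529,700 × 25% = £132,425

Regular tax:
  £228,000 × 9% = £20,520
  £94,000 × 13% = £12,220
  £122,700 × 25% = £30,675
  → £63,415
  Less research credit £30,000 → £33,415

Excess of alternative floor tax over regular tax: £132,425 − £33,415 = £99,010.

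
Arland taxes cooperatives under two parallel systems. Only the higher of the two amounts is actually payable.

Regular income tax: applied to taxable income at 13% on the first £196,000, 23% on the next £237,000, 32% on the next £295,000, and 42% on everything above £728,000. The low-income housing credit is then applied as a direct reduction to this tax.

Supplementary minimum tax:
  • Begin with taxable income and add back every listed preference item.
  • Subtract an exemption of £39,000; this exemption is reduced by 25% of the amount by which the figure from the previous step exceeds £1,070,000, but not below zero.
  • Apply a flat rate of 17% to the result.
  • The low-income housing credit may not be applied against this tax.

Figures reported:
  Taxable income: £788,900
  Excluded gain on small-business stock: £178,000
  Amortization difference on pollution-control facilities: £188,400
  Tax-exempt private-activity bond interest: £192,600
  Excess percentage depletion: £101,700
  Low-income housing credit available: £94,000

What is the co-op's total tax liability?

Regular income tax:
  £196,000 × 13% = £25,480
  £237,000 × 23% = £54,510
  £295,000 × 32% = £94,400
  £60,900 × 42% = £25,578
  → £199,968
  Less low-income housing credit £94,000 → £105,968

Supplementary minimum tax:
  Adjusted income: £788,900 + £178,000 + £188,400 + £192,600 + £101,700 = £1,449,600
  Exemption: 25% × (£1,449,600 − £1,070,000) = £94,900 ≥ £39,000, so the exemption is fully phased out
  Base: £1,449,600 − £0 = £1,449,600
  £1,449,600 × 17% = £246,432

£246,432 > £105,968, so the supplementary minimum tax is the binding amount.

£246,432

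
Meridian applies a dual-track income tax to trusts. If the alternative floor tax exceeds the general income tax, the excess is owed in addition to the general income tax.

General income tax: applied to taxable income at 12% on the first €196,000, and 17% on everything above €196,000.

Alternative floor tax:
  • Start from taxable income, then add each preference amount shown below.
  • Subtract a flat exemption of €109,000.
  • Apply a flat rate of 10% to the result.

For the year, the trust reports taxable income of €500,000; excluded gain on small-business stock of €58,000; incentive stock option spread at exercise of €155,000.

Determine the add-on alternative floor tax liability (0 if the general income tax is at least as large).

€0

General income tax:
  €196,000 × 12% = €23,520
  €304,000 × 17% = €51,680
  → €75,200

Alternative floor tax:
  Adjusted income: €500,000 + €58,000 + €155,000 = €713,000
  Less exemption €109,000 → base €604,000
  €604,000 × 10% = €60,400

€60,400 ≤ €75,200, so no add-on is due.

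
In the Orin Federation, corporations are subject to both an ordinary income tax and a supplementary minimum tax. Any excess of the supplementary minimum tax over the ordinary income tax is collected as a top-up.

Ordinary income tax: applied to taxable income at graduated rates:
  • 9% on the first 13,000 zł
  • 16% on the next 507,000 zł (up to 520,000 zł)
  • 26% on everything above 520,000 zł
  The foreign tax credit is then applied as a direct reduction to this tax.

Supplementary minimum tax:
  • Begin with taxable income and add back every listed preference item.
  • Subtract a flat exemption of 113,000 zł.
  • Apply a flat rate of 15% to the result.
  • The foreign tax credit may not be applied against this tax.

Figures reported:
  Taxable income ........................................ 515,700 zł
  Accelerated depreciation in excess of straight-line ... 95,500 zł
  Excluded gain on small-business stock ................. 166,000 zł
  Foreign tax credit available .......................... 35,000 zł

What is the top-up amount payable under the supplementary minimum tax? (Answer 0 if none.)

Supplementary minimum tax:
  Adjusted income: 515,700 zł + 95,500 zł + 166,000 zł = 777,200 zł
  Less exemption 113,000 zł → base 664,200 zł
  664,200 zł × 15% = 99,630 zł

Ordinary income tax:
  13,000 zł × 9% = 1,170 zł
  502,700 zł × 16% = 80,432 zł
  → 81,602 zł
  Less foreign tax credit 35,000 zł → 46,602 zł

Excess of supplementary minimum tax over ordinary income tax: 99,630 zł − 46,602 zł = 53,028 zł.

53,028 zł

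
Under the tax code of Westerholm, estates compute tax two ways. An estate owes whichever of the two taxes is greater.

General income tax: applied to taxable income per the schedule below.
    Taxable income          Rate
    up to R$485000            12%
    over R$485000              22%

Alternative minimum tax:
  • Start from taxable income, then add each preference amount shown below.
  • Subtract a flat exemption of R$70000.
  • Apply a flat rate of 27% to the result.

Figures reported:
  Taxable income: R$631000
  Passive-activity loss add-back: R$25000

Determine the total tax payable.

General income tax:
  R$485000 × 12% = R$58200
  R$146000 × 22% = R$32120
  → R$90320

Alternative minimum tax:
  Adjusted income: R$631000 + R$25000 = R$656000
  Less exemption R$70000 → base R$586000
  R$586000 × 27% = R$158220

R$158220 > R$90320, so the alternative minimum tax is the binding amount.

R$158220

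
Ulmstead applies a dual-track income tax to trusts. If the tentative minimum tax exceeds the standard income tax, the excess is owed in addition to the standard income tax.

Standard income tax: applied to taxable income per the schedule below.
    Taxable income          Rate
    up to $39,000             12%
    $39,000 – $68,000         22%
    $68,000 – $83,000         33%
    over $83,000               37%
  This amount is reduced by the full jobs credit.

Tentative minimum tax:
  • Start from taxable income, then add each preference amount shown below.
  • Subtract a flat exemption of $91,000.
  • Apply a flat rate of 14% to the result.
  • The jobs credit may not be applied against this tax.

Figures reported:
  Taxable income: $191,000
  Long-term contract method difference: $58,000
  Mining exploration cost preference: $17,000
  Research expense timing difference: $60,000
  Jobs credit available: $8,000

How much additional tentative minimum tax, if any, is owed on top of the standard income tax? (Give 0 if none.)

Standard income tax:
  $39,000 × 12% = $4,680
  $29,000 × 22% = $6,380
  $15,000 × 33% = $4,950
  $108,000 × 37% = $39,960
  → $55,970
  Less jobs credit $8,000 → $47,970

Tentative minimum tax:
  Adjusted income: $191,000 + $58,000 + $17,000 + $60,000 = $326,000
  Less exemption $91,000 → base $235,000
  $235,000 × 14% = $32,900

$32,900 ≤ $47,970, so no add-on is due.

$0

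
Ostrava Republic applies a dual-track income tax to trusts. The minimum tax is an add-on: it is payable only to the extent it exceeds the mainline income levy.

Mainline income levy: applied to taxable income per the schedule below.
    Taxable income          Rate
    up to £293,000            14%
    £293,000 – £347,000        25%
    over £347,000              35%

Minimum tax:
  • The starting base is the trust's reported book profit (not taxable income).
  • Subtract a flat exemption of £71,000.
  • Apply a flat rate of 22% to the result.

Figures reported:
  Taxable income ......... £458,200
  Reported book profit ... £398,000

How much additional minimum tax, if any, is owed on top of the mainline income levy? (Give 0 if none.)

Minimum tax:
  Base (reported book profit): £398,000
  Less exemption £71,000 → base £327,000
  £327,000 × 22% = £71,940

Mainline income levy:
  £293,000 × 14% = £41,020
  £54,000 × 25% = £13,500
  £111,200 × 35% = £38,920
  → £93,440

£71,940 ≤ £93,440, so no add-on is due.

£0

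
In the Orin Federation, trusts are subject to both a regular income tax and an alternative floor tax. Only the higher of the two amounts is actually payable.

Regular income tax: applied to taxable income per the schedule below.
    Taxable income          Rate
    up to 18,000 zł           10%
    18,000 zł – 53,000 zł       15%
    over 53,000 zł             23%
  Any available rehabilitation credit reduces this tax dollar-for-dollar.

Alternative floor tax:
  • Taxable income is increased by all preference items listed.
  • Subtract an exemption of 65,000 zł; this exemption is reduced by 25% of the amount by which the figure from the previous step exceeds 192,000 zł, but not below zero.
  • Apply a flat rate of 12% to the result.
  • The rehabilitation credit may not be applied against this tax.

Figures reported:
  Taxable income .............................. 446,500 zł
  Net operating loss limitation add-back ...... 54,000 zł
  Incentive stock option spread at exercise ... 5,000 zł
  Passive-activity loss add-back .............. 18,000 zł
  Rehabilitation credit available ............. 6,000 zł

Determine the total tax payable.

Alternative floor tax:
  Adjusted income: 446,500 zł + 54,000 zł + 5,000 zł + 18,000 zł = 523,500 zł
  Exemption: 25% × (523,500 zł − 192,000 zł) = 82,875 zł ≥ 65,000 zł, so the exemption is fully phased out
  Base: 523,500 zł − 0 zł = 523,500 zł
  523,500 zł × 12% = 62,820 zł

Regular income tax:
  18,000 zł × 10% = 1,800 zł
  35,000 zł × 15% = 5,250 zł
  393,500 zł × 23% = 90,505 zł
  → 97,555 zł
  Less rehabilitation credit 6,000 zł → 91,555 zł

91,555 zł > 62,820 zł, so the regular income tax governs.

91,555 zł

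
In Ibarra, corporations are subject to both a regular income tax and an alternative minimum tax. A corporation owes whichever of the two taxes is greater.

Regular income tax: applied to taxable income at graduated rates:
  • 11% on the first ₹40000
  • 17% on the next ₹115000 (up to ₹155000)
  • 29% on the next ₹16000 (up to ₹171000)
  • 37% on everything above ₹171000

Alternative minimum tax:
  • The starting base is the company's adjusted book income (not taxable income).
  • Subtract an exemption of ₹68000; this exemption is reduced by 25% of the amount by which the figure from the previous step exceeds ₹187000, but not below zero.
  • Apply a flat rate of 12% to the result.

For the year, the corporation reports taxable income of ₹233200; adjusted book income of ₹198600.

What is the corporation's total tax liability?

₹51604

Regular income tax:
  ₹40000 × 11% = ₹4400
  ₹115000 × 17% = ₹19550
  ₹16000 × 29% = ₹4640
  ₹62200 × 37% = ₹23014
  → ₹51604

Alternative minimum tax:
  Base (adjusted book income): ₹198600
  Exemption: ₹68000 − 25% × (₹198600 − ₹187000) = ₹68000 − ₹2900 = ₹65100
  Base: ₹198600 − ₹65100 = ₹133500
  ₹133500 × 12% = ₹16020

₹51604 > ₹16020, so the regular income tax governs.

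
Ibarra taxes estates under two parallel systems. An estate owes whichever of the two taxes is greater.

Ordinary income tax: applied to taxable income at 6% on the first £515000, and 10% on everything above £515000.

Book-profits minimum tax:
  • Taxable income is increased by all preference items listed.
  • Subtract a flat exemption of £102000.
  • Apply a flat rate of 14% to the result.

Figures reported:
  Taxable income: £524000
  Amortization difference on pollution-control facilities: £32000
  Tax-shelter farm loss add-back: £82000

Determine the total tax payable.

Ordinary income tax:
  £515000 × 6% = £30900
  £9000 × 10% = £900
  → £31800

Book-profits minimum tax:
  Adjusted income: £524000 + £32000 + £82000 = £638000
  Less exemption £102000 → base £536000
  £536000 × 14% = £75040

£75040 > £31800, so the book-profits minimum tax is the binding amount.

£75040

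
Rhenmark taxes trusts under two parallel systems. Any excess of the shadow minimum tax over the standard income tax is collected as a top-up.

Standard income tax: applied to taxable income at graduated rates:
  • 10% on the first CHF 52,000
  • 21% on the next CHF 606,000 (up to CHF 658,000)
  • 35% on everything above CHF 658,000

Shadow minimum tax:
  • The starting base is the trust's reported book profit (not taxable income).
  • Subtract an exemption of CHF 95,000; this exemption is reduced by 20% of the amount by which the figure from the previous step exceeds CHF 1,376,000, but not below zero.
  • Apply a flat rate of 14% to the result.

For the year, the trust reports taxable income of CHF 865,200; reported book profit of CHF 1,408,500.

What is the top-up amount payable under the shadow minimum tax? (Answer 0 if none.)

Standard income tax:
  CHF 52,000 × 10% = CHF 5,200
  CHF 606,000 × 21% = CHF 127,260
  CHF 207,200 × 35% = CHF 72,520
  → CHF 204,980

Shadow minimum tax:
  Base (reported book profit): CHF 1,408,500
  Exemption: CHF 95,000 − 20% × (CHF 1,408,500 − CHF 1,376,000) = CHF 95,000 − CHF 6,500 = CHF 88,500
  Base: CHF 1,408,500 − CHF 88,500 = CHF 1,320,000
  CHF 1,320,000 × 14% = CHF 184,800

CHF 184,800 ≤ CHF 204,980, so no add-on is due.

CHF 0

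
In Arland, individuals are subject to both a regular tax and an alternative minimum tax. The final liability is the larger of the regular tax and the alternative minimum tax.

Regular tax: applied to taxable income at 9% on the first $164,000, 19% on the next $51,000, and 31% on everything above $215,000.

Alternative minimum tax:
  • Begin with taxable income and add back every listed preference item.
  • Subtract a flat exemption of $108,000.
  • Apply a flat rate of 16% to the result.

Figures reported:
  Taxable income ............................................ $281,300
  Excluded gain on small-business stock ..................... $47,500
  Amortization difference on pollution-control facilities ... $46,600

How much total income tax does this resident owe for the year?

Regular tax:
  $164,000 × 9% = $14,760
  $51,000 × 19% = $9,690
  $66,300 × 31% = $20,553
  → $45,003

Alternative minimum tax:
  Adjusted income: $281,300 + $47,500 + $46,600 = $375,400
  Less exemption $108,000 → base $267,400
  $267,400 × 16% = $42,784

$45,003 > $42,784, so the regular tax governs.

$45,003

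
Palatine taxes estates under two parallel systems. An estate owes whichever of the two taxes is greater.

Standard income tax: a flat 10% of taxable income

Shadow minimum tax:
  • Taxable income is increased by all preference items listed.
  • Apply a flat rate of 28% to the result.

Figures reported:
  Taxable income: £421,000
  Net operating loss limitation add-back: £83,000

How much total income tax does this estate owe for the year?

Standard income tax:
  £421,000 × 10% = £42,100

Shadow minimum tax:
  Adjusted income: £421,000 + £83,000 = £504,000
  £504,000 × 28% = £141,120

£141,120 > £42,100, so the shadow minimum tax is the binding amount.

£141,120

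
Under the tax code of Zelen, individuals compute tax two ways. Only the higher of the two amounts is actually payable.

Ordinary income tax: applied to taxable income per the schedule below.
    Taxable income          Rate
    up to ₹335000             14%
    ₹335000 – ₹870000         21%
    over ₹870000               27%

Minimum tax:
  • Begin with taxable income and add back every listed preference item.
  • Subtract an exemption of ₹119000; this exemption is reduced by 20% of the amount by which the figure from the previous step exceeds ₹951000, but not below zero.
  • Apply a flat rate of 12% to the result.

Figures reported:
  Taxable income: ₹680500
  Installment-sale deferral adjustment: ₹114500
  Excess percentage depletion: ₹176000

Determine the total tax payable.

₹119455

Ordinary income tax:
  ₹335000 × 14% = ₹46900
  ₹345500 × 21% = ₹72555
  → ₹119455

Minimum tax:
  Adjusted income: ₹680500 + ₹114500 + ₹176000 = ₹971000
  Exemption: ₹119000 − 20% × (₹971000 − ₹951000) = ₹119000 − ₹4000 = ₹115000
  Base: ₹971000 − ₹115000 = ₹856000
  ₹856000 × 12% = ₹102720

₹119455 > ₹102720, so the ordinary income tax governs.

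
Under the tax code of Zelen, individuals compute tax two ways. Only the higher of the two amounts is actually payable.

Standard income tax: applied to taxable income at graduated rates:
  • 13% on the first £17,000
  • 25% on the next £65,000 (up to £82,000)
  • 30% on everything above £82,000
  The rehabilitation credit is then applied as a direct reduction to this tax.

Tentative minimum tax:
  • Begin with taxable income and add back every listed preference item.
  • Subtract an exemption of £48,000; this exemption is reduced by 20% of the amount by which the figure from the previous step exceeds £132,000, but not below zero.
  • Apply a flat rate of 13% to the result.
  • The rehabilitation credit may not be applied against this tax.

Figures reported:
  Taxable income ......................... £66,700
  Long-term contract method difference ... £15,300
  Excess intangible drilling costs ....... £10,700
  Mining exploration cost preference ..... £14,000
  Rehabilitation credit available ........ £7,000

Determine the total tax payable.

Tentative minimum tax:
  Adjusted income: £66,700 + £15,300 + £10,700 + £14,000 = £106,700
  Exemption: £106,700 ≤ £132,000, so full £48,000 applies
  Base: £106,700 − £48,000 = £58,700
  £58,700 × 13% = £7,631

Standard income tax:
  £17,000 × 13% = £2,210
  £49,700 × 25% = £12,425
  → £14,635
  Less rehabilitation credit £7,000 → £7,635

£7,635 > £7,631, so the standard income tax governs.

£7,635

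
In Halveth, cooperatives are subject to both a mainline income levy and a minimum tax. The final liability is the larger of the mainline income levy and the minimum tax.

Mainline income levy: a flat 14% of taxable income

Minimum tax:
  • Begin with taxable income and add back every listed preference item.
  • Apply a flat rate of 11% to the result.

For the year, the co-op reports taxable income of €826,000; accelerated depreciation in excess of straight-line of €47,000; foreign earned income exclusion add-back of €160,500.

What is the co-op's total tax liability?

€115,640

Minimum tax:
  Adjusted income: €826,000 + €47,000 + €160,500 = €1,033,500
  €1,033,500 × 11% = €113,685

Mainline income levy:
  €826,000 × 14% = €115,640

€115,640 > €113,685, so the mainline income levy governs.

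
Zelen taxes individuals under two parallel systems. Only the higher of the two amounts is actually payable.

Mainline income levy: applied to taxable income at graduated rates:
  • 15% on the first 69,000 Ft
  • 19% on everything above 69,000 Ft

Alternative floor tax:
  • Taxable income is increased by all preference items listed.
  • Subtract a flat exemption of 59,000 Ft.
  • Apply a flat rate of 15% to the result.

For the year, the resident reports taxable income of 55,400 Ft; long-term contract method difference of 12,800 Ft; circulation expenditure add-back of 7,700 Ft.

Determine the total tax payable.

8,310 Ft

Alternative floor tax:
  Adjusted income: 55,400 Ft + 12,800 Ft + 7,700 Ft = 75,900 Ft
  Less exemption 59,000 Ft → base 16,900 Ft
  16,900 Ft × 15% = 2,535 Ft

Mainline income levy:
  55,400 Ft × 15% = 8,310 Ft

8,310 Ft > 2,535 Ft, so the mainline income levy governs.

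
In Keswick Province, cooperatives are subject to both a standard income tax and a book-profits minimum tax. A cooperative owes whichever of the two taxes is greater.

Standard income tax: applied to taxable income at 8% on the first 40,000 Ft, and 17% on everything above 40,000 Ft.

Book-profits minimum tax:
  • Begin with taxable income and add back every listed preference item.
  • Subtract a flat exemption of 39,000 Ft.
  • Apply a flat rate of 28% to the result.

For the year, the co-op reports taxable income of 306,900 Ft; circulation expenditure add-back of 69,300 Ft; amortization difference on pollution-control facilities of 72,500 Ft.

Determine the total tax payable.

114,716 Ft

Book-profits minimum tax:
  Adjusted income: 306,900 Ft + 69,300 Ft + 72,500 Ft = 448,700 Ft
  Less exemption 39,000 Ft → base 409,700 Ft
  409,700 Ft × 28% = 114,716 Ft

Standard income tax:
  40,000 Ft × 8% = 3,200 Ft
  266,900 Ft × 17% = 45,373 Ft
  → 48,573 Ft

114,716 Ft > 48,573 Ft, so the book-profits minimum tax is the binding amount.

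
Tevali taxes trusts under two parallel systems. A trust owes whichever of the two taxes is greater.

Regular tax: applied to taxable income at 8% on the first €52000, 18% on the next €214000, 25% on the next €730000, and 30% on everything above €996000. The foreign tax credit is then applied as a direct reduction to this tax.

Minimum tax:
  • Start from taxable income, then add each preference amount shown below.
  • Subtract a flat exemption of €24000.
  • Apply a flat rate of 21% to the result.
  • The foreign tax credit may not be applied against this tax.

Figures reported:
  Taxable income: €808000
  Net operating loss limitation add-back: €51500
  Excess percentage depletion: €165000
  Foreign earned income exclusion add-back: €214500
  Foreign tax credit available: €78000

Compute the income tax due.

Regular tax:
  €52000 × 8% = €4160
  €214000 × 18% = €38520
  €542000 × 25% = €135500
  → €178180
  Less foreign tax credit €78000 → €100180

Minimum tax:
  Adjusted income: €808000 + €51500 + €165000 + €214500 = €1239000
  Less exemption €24000 → base €1215000
  €1215000 × 21% = €255150

€255150 > €100180, so the minimum tax is the binding amount.

€255150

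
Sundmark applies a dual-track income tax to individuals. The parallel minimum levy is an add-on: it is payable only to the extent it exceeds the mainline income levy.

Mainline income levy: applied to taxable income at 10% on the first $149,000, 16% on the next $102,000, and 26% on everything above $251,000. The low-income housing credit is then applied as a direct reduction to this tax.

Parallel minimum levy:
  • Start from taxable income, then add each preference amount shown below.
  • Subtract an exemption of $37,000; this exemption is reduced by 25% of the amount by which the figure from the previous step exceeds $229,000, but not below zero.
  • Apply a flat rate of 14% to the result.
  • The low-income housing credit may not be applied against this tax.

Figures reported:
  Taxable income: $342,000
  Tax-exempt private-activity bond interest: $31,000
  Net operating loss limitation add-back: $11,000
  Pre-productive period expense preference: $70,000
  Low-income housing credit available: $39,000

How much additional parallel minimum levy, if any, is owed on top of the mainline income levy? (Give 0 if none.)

Parallel minimum levy:
  Adjusted income: $342,000 + $31,000 + $11,000 + $70,000 = $454,000
  Exemption: 25% × ($454,000 − $229,000) = $56,250 ≥ $37,000, so the exemption is fully phased out
  Base: $454,000 − $0 = $454,000
  $454,000 × 14% = $63,560

Mainline income levy:
  $149,000 × 10% = $14,900
  $102,000 × 16% = $16,320
  $91,000 × 26% = $23,660
  → $54,880
  Less low-income housing credit $39,000 → $15,880

Excess of parallel minimum levy over mainline income levy: $63,560 − $15,880 = $47,680.

$47,680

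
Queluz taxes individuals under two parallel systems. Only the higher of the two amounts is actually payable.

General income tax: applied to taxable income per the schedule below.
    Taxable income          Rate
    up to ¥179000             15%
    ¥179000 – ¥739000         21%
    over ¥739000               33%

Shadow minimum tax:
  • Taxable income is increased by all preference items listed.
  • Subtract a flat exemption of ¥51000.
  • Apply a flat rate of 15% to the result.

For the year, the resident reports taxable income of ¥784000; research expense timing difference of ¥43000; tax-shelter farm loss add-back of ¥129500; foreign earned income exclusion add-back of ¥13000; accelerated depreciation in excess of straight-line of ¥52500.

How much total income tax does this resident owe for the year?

¥159300

General income tax:
  ¥179000 × 15% = ¥26850
  ¥560000 × 21% = ¥117600
  ¥45000 × 33% = ¥14850
  → ¥159300

Shadow minimum tax:
  Adjusted income: ¥784000 + ¥43000 + ¥129500 + ¥13000 + ¥52500 = ¥1022000
  Less exemption ¥51000 → base ¥971000
  ¥971000 × 15% = ¥145650

¥159300 > ¥145650, so the general income tax governs.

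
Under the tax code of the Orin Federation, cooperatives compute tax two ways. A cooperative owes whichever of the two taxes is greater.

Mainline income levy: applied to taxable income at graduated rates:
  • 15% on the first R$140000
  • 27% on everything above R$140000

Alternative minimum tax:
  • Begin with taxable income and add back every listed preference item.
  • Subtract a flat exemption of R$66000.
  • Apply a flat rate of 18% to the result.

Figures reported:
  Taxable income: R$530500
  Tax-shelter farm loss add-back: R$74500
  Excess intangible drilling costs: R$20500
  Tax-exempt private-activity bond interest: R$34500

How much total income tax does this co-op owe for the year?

R$126435

Mainline income levy:
  R$140000 × 15% = R$21000
  R$390500 × 27% = R$105435
  → R$126435

Alternative minimum tax:
  Adjusted income: R$530500 + R$74500 + R$20500 + R$34500 = R$660000
  Less exemption R$66000 → base R$594000
  R$594000 × 18% = R$106920

R$126435 > R$106920, so the mainline income levy governs.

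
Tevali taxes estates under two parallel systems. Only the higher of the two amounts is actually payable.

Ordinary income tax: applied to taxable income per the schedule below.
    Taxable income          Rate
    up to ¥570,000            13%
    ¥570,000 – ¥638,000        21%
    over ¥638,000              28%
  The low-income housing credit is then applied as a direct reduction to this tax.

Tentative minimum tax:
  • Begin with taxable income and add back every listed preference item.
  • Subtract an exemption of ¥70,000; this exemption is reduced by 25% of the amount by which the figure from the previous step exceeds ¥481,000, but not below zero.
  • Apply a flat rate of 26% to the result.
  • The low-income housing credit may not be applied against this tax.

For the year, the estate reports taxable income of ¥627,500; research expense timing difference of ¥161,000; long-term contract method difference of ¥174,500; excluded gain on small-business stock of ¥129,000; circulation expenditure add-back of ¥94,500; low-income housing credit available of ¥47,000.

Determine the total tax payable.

¥308,490

Tentative minimum tax:
  Adjusted income: ¥627,500 + ¥161,000 + ¥174,500 + ¥129,000 + ¥94,500 = ¥1,186,500
  Exemption: 25% × (¥1,186,500 − ¥481,000) = ¥176,375 ≥ ¥70,000, so the exemption is fully phased out
  Base: ¥1,186,500 − ¥0 = ¥1,186,500
  ¥1,186,500 × 26% = ¥308,490

Ordinary income tax:
  ¥570,000 × 13% = ¥74,100
  ¥57,500 × 21% = ¥12,075
  → ¥86,175
  Less low-income housing credit ¥47,000 → ¥39,175

¥308,490 > ¥39,175, so the tentative minimum tax is the binding amount.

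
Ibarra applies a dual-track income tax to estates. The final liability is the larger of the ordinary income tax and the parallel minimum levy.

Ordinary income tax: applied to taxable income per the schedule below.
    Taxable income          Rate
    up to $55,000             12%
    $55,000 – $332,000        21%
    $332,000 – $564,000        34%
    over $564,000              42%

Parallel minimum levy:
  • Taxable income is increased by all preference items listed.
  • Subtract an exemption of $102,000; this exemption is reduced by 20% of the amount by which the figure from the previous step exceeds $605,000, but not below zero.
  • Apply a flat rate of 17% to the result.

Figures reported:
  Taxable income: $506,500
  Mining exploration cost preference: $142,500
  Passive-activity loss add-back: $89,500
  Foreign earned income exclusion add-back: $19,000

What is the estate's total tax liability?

Parallel minimum levy:
  Adjusted income: $506,500 + $142,500 + $89,500 + $19,000 = $757,500
  Exemption: $102,000 − 20% × ($757,500 − $605,000) = $102,000 − $30,500 = $71,500
  Base: $757,500 − $71,500 = $686,000
  $686,000 × 17% = $116,620

Ordinary income tax:
  $55,000 × 12% = $6,600
  $277,000 × 21% = $58,170
  $174,500 × 34% = $59,330
  → $124,100

$124,100 > $116,620, so the ordinary income tax governs.

$124,100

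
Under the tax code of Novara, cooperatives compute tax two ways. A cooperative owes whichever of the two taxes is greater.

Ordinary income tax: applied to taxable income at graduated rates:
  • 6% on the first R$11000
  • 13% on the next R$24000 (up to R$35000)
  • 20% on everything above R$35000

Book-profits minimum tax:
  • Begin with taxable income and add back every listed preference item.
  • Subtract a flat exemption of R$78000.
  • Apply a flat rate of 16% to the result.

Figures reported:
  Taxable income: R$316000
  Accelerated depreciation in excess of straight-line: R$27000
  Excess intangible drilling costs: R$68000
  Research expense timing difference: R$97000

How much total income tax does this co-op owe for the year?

R$68800

Ordinary income tax:
  R$11000 × 6% = R$660
  R$24000 × 13% = R$3120
  R$281000 × 20% = R$56200
  → R$59980

Book-profits minimum tax:
  Adjusted income: R$316000 + R$27000 + R$68000 + R$97000 = R$508000
  Less exemption R$78000 → base R$430000
  R$430000 × 16% = R$68800

R$68800 > R$59980, so the book-profits minimum tax is the binding amount.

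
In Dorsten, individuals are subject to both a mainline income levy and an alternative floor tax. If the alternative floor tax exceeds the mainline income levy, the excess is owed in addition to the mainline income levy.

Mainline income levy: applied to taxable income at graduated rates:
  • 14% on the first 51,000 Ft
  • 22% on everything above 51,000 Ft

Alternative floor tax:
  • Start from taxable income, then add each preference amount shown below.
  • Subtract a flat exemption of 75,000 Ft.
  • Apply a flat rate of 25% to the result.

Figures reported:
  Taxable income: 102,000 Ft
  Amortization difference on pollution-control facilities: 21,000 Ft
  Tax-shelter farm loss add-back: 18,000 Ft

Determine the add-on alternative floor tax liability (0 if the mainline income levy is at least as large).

Alternative floor tax:
  Adjusted income: 102,000 Ft + 21,000 Ft + 18,000 Ft = 141,000 Ft
  Less exemption 75,000 Ft → base 66,000 Ft
  66,000 Ft × 25% = 16,500 Ft

Mainline income levy:
  51,000 Ft × 14% = 7,140 Ft
  51,000 Ft × 22% = 11,220 Ft
  → 18,360 Ft

16,500 Ft ≤ 18,360 Ft, so no add-on is due.

0 Ft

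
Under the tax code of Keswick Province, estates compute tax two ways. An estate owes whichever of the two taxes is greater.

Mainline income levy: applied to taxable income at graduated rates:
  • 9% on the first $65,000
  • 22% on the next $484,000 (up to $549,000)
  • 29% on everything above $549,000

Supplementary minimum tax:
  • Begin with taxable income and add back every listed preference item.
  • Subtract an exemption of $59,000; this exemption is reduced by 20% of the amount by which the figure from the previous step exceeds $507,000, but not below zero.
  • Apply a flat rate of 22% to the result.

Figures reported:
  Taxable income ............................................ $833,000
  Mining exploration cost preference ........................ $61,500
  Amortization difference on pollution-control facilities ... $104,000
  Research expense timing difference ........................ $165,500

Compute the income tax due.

$256,080

Mainline income levy:
  $65,000 × 9% = $5,850
  $484,000 × 22% = $106,480
  $284,000 × 29% = $82,360
  → $194,690

Supplementary minimum tax:
  Adjusted income: $833,000 + $61,500 + $104,000 + $165,500 = $1,164,000
  Exemption: 20% × ($1,164,000 − $507,000) = $131,400 ≥ $59,000, so the exemption is fully phased out
  Base: $1,164,000 − $0 = $1,164,000
  $1,164,000 × 22% = $256,080

$256,080 > $194,690, so the supplementary minimum tax is the binding amount.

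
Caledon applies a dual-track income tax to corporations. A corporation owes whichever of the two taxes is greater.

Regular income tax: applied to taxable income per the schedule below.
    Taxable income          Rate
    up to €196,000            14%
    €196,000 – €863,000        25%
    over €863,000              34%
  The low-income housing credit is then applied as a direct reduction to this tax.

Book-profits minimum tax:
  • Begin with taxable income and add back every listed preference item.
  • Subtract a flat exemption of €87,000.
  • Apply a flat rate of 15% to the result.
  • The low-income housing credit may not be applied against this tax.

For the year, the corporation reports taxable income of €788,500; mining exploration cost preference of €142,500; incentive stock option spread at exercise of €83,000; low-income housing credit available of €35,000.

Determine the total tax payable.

€140,565

Book-profits minimum tax:
  Adjusted income: €788,500 + €142,500 + €83,000 = €1,014,000
  Less exemption €87,000 → base €927,000
  €927,000 × 15% = €139,050

Regular income tax:
  €196,000 × 14% = €27,440
  €592,500 × 25% = €148,125
  → €175,565
  Less low-income housing credit €35,000 → €140,565

€140,565 > €139,050, so the regular income tax governs.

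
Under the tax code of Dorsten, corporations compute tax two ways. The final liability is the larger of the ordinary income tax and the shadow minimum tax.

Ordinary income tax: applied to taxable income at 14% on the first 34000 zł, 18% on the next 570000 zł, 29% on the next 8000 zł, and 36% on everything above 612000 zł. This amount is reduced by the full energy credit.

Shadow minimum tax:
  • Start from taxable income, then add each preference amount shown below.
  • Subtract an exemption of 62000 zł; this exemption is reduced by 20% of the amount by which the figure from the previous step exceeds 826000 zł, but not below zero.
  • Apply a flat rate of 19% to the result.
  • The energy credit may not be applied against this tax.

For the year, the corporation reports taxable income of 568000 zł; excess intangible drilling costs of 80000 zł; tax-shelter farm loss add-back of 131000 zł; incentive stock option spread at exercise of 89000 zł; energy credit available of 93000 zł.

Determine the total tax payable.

Shadow minimum tax:
  Adjusted income: 568000 zł + 80000 zł + 131000 zł + 89000 zł = 868000 zł
  Exemption: 62000 zł − 20% × (868000 zł − 826000 zł) = 62000 zł − 8400 zł = 53600 zł
  Base: 868000 zł − 53600 zł = 814400 zł
  814400 zł × 19% = 154736 zł

Ordinary income tax:
  34000 zł × 14% = 4760 zł
  534000 zł × 18% = 96120 zł
  → 100880 zł
  Less energy credit 93000 zł → 7880 zł

154736 zł > 7880 zł, so the shadow minimum tax is the binding amount.

154736 zł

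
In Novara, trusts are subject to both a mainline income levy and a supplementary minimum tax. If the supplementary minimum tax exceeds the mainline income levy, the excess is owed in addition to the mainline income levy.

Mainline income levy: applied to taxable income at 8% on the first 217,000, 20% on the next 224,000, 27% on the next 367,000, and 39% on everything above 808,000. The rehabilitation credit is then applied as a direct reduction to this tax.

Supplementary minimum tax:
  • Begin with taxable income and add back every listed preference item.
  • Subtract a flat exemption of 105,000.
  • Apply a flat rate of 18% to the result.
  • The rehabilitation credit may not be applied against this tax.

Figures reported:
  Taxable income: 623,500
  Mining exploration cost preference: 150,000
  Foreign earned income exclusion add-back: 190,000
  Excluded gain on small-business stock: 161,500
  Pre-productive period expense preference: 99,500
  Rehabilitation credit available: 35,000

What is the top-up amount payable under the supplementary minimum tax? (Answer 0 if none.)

125,075

Supplementary minimum tax:
  Adjusted income: 623,500 + 150,000 + 190,000 + 161,500 + 99,500 = 1,224,500
  Less exemption 105,000 → base 1,119,500
  1,119,500 × 18% = 201,510

Mainline income levy:
  217,000 × 8% = 17,360
  224,000 × 20% = 44,800
  182,500 × 27% = 49,275
  → 111,435
  Less rehabilitation credit 35,000 → 76,435

Excess of supplementary minimum tax over mainline income levy: 201,510 − 76,435 = 125,075.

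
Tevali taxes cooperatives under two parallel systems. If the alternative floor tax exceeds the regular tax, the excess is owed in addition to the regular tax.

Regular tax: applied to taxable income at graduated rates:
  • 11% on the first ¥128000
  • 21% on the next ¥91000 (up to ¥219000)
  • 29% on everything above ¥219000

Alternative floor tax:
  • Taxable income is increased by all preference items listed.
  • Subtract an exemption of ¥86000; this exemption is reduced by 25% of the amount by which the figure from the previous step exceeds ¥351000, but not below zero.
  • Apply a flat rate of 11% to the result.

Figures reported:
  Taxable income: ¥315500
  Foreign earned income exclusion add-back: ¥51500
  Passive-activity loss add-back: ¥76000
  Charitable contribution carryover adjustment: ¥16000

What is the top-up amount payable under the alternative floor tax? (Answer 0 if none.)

¥0

Alternative floor tax:
  Adjusted income: ¥315500 + ¥51500 + ¥76000 + ¥16000 = ¥459000
  Exemption: ¥86000 − 25% × (¥459000 − ¥351000) = ¥86000 − ¥27000 = ¥59000
  Base: ¥459000 − ¥59000 = ¥400000
  ¥400000 × 11% = ¥44000

Regular tax:
  ¥128000 × 11% = ¥14080
  ¥91000 × 21% = ¥19110
  ¥96500 × 29% = ¥27985
  → ¥61175

¥44000 ≤ ¥61175, so no add-on is due.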